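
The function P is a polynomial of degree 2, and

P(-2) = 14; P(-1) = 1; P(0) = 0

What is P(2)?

34

Write P(m) = am² + bm + c; the 3 given values yield a linear system in the 3 coefficients.
Solving, P(m) = 6m² + 5m.
Then P(2) = 34.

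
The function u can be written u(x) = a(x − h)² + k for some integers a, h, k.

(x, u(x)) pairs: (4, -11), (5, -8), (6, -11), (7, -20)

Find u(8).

-35

First differences 3, -3, -9; second difference -6 = 2a, so a = -3.
Expanding, the x-coefficient is −2ah = 6h; matching it to the data gives h = 5, and then k = -8.
So u(x) = -3(x − 5)² − 8.
u(8) = -3·3² − 8 = -35.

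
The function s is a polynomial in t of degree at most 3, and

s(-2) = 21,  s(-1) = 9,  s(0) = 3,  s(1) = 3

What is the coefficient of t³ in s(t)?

0

Write s(t) = at³ + bt² + ct + d; the 4 given values yield a linear system in the 4 coefficients.
Solving, the leading coefficient vanishes, and s(t) = 3t² - 3t + 3.
The coefficient of t³ is 0.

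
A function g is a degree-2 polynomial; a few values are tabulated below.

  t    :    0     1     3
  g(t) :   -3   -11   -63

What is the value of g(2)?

-31

Write g(t) = at² + bt + c; the 3 given values yield a linear system in the 3 coefficients.
Solving, g(t) = -6t² - 2t - 3.
Then g(2) = -31.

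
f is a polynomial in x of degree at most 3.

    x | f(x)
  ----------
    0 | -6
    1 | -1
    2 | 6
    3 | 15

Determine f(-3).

-9

First differences: 5, 7, 9. Second differences: 2, 2.
Level-2 differences are constant, so f has degree 2.
Fitting a degree-2 polynomial gives f(x) = x² + 4x - 6.
Then f(-3) = -9.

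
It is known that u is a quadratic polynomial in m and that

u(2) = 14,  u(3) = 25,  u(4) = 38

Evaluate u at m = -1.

-7

Write u(m) = am² + bm + c; the 3 given values yield a linear system in the 3 coefficients.
Solving, u(m) = m² + 6m - 2.
Then u(-1) = -7.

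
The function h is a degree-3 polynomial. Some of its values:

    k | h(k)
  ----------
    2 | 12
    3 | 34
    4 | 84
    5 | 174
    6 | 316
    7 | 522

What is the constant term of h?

4

Write h(k) = ak³ + bk² + ck + d; the 6 given values yield a linear system in the 4 coefficients.
Solving, h(k) = 2k³ - 4k² + 4k + 4.
The constant term is h(0) = 4.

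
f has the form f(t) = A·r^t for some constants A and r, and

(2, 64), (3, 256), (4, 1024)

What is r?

4

Consecutive ratio: 256/64 = 4, and 1024/256 = 4, so r = 4.
Then A·4^2 = 64 gives A = 4, and f(t) = 4·4^t.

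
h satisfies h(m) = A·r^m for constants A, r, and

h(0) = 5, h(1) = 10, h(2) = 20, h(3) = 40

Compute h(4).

Consecutive ratio: 10/5 = 2, and 20/10 = 2, so r = 2.
Then A·2^0 = 5 gives A = 5, and h(m) = 5·2^m.
h(4) = 5·2^4 = 80.

80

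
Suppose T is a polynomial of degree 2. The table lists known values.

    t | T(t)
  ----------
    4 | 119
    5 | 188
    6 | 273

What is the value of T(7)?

Write T(t) = at² + bt + c; the 3 given values yield a linear system in the 3 coefficients.
Solving, T(t) = 8t² - 3t + 3.
Then T(7) = 374.

374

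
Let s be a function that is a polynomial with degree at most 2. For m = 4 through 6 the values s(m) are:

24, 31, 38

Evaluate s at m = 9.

Write s(m) = am² + bm + c; the 3 given values yield a linear system in the 3 coefficients.
Solving, the leading coefficient vanishes, and s(m) = 7m - 4.
Then s(9) = 59.

59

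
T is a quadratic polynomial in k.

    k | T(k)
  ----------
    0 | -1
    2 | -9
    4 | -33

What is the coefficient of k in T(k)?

0

Write T(k) = ak² + bk + c; the 3 given values yield a linear system in the 3 coefficients.
Solving, T(k) = -2k² - 1.
The coefficient of k is 0.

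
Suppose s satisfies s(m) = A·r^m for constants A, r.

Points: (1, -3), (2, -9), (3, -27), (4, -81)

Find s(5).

-243

Consecutive ratio: -9/(-3) = 3, and -27/(-9) = 3, so r = 3.
Then A·3^1 = -3 gives A = -1, and s(m) = -1·3^m.
s(5) = -1·3^5 = -243.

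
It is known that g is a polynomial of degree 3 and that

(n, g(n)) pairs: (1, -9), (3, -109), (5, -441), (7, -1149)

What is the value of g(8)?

-1689

Write g(n) = an³ + bn² + cn + d; the 4 given values yield a linear system in the 4 coefficients.
Solving, g(n) = -3n³ - 2n² - 3n - 1.
Then g(8) = -1689.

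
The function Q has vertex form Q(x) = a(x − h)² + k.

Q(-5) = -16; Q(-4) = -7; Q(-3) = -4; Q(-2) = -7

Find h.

-3

First differences 9, 3, -3; second difference -6 = 2a, so a = -3.
Expanding, the x-coefficient is −2ah = 6h; matching it to the data gives h = -3, and then k = -4.
So Q(x) = -3(x + 3)² − 4.
Hence h = -3.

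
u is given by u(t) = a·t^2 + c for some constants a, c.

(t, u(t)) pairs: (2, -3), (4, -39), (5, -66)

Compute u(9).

-234

From u(2) = -3 and u(4) = -39: 4a + c = -3 and 16a + c = -39.
Subtracting: 12a = -36, so a = -3; then c = -3 − (-3)·4 = 9.
So u(t) = -3t² + 9, and u(9) = -234.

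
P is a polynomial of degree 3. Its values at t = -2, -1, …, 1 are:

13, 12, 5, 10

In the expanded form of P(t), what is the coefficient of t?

-4

Write P(t) = at³ + bt² + ct + d; the 4 given values yield a linear system in the 4 coefficients.
Solving, P(t) = 3t³ + 6t² - 4t + 5.
The coefficient of t is -4.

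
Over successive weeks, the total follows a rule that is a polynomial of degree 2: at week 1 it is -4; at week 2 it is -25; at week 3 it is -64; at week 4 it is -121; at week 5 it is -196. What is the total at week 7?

Write the value at k as Q(k).
First differences: -21, -39, -57, -75. Second differences: -18, -18, -18.
Level-2 differences are constant, so Q has degree 2.
Fitting a degree-2 polynomial gives Q(k) = -9k² + 6k - 1.
Then Q(7) = -400.

-400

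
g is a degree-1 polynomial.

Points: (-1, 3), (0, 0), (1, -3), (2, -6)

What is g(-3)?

9

Write g(x) = ax + b; the 4 given values yield a linear system in the 2 coefficients.
Solving, g(x) = -3x.
Then g(-3) = 9.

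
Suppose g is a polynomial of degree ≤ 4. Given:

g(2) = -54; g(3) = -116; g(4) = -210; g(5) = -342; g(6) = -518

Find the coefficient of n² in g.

Write g(n) = an^4 + bn³ + cn² + dn + e; the 5 given values yield a linear system in the 5 coefficients.
Solving, the leading coefficient vanishes, and g(n) = -n³ - 7n² - 8n - 2.
The coefficient of n² is -7.

-7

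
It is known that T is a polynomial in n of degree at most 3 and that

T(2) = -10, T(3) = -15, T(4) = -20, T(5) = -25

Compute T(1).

-5

First differences: -5, -5, -5.
Level-1 differences are constant, so T has degree 1.
Fitting a degree-1 polynomial gives T(n) = -5n.
Then T(1) = -5.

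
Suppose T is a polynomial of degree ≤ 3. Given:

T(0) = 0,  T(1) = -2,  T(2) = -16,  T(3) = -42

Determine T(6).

-192

First differences: -2, -14, -26. Second differences: -12, -12.
Level-2 differences are constant, so T has degree 2.
Fitting a degree-2 polynomial gives T(t) = -6t² + 4t.
Then T(6) = -192.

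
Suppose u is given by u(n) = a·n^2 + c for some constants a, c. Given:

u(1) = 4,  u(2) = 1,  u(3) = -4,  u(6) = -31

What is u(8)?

From u(1) = 4 and u(2) = 1: 1a + c = 4 and 4a + c = 1.
Subtracting: 3a = -3, so a = -1; then c = 4 − (-1)·1 = 5.
So u(n) = -1n² + 5, and u(8) = -59.

-59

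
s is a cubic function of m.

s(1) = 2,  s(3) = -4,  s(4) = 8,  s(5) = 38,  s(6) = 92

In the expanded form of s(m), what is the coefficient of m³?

Write s(m) = am³ + bm² + cm + d; the 5 given values yield a linear system in the 4 coefficients.
Solving, s(m) = m³ - 3m² - 4m + 8.
The coefficient of m³ is 1.

1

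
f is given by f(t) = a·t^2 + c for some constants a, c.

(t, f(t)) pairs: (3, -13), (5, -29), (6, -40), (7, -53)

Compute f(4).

-20

From f(3) = -13 and f(5) = -29: 9a + c = -13 and 25a + c = -29.
Subtracting: 16a = -16, so a = -1; then c = -13 − (-1)·9 = -4.
So f(t) = -1t² − 4, and f(4) = -20.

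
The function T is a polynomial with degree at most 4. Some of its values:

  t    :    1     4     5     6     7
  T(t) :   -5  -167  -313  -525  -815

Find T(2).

Write T(t) = at^4 + bt³ + ct² + dt + e; the 5 given values yield a linear system in the 5 coefficients.
Solving, the leading coefficient vanishes, and T(t) = -2t³ - 3t² + 3t - 3.
Then T(2) = -25.

-25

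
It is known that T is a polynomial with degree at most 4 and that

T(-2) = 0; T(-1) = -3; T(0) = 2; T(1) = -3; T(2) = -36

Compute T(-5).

First differences: -3, 5, -5, -33. Second differences: 8, -10, -28. Third differences: -18, -18.
Level-3 differences are constant, so T has degree 3.
Fitting a degree-3 polynomial gives T(k) = -3k³ - 5k² + 3k + 2.
Then T(-5) = 237.

237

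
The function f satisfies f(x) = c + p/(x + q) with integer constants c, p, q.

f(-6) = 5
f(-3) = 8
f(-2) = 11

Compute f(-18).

3

(f(x) − c)(x + q) = p for each data point; the three points give a linear system in c and q, then p follows.
Solving: c = 2, q = 0, p = -18, so f(x) = 2 − 18/(x + 0).
Then f(-18) = 2 − 18/(-18) = 3.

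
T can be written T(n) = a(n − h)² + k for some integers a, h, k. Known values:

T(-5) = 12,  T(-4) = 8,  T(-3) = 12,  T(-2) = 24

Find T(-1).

44

First differences -4, 4, 12; second difference 8 = 2a, so a = 4.
Expanding, the n-coefficient is −2ah = -8h; matching it to the data gives h = -4, and then k = 8.
So T(n) = 4(n + 4)² + 8.
T(-1) = 4·3² + 8 = 44.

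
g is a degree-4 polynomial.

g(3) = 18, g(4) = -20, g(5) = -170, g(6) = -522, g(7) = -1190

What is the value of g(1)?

-2

Write g(k) = ak^4 + bk³ + ck² + dk + e; the 5 given values yield a linear system in the 5 coefficients.
Solving, g(k) = -k^4 + 3k³ + 5k² - 9k.
Then g(1) = -2.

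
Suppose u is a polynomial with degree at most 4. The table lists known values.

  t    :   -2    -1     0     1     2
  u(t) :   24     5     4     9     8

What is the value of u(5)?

First differences: -19, -1, 5, -1. Second differences: 18, 6, -6. Third differences: -12, -12.
Level-3 differences are constant, so u has degree 3.
Fitting a degree-3 polynomial gives u(t) = -2t³ + 3t² + 4t + 4.
Then u(5) = -151.

-151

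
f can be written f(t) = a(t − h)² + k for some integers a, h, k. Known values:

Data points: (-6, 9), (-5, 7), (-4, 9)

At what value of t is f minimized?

First differences -2, 2; second difference 4 = 2a, so a = 2.
Expanding, the t-coefficient is −2ah = -4h; matching it to the data gives h = -5, and then k = 7.
So f(t) = 2(t + 5)² + 7.
Hence h = -5.

-5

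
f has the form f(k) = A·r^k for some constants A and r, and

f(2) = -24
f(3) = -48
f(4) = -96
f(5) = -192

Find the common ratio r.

Consecutive ratio: -48/(-24) = 2, and -96/(-48) = 2, so r = 2.
Then A·2^2 = -24 gives A = -6, and f(k) = -6·2^k.

2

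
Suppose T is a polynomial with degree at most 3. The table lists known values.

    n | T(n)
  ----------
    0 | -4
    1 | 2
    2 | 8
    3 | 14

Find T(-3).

-22

Write T(n) = an³ + bn² + cn + d; the 4 given values yield a linear system in the 4 coefficients.
Solving, the top 2 coefficients vanish, and T(n) = 6n - 4.
Then T(-3) = -22.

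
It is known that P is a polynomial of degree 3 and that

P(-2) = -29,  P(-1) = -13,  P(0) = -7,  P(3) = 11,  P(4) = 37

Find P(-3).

-61

Write P(k) = ak³ + bk² + ck + d; the 5 given values yield a linear system in the 4 coefficients.
Solving, P(k) = k³ - 2k² + 3k - 7.
Then P(-3) = -61.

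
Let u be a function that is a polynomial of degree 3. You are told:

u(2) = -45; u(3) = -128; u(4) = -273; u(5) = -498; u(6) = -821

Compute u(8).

-1833

First differences: -83, -145, -225, -323. Second differences: -62, -80, -98. Third differences: -18, -18.
Level-3 differences are constant, so u has degree 3.
Fitting a degree-3 polynomial gives u(n) = -3n³ - 4n² - 6n + 7.
Then u(8) = -1833.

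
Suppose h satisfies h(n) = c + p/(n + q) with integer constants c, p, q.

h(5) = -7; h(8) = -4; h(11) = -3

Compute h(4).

(h(n) − c)(n + q) = p for each data point; the three points give a linear system in c and q, then p follows.
Solving: c = -1, q = -2, p = -18, so h(n) = -1 − 18/(n − 2).
Then h(4) = -1 − 18/2 = -10.

-10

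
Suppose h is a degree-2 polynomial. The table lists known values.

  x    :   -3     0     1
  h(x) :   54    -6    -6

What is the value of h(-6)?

204

Write h(x) = ax² + bx + c; the 3 given values yield a linear system in the 3 coefficients.
Solving, h(x) = 5x² - 5x - 6.
Then h(-6) = 204.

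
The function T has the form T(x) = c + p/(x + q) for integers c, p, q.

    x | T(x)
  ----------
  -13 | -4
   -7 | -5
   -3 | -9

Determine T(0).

(T(x) − c)(x + q) = p for each data point; the three points give a linear system in c and q, then p follows.
Solving: c = -3, q = 1, p = 12, so T(x) = -3 + 12/(x + 1).
Then T(0) = -3 + 12/1 = 9.

9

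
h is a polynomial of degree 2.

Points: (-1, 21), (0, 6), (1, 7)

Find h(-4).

Write h(m) = am² + bm + c; the 3 given values yield a linear system in the 3 coefficients.
Solving, h(m) = 8m² - 7m + 6.
Then h(-4) = 162.

162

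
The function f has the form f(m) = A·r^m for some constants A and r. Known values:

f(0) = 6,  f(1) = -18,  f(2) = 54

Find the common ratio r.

Consecutive ratio: -18/6 = -3, and 54/(-18) = -3, so r = -3.
Then A·(-3)^0 = 6 gives A = 6, and f(m) = 6·(-3)^m.

-3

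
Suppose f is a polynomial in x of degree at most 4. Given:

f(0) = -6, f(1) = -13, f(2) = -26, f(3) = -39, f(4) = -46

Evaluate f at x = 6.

First differences: -7, -13, -13, -7. Second differences: -6, 0, 6. Third differences: 6, 6.
Level-3 differences are constant, so f has degree 3.
Fitting a degree-3 polynomial gives f(x) = x³ - 6x² - 2x - 6.
Then f(6) = -18.

-18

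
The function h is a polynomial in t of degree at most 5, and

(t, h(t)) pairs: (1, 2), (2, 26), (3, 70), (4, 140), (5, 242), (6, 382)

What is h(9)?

First differences: 24, 44, 70, 102, 140. Second differences: 20, 26, 32, 38. Third differences: 6, 6, 6.
Level-3 differences are constant, so h has degree 3.
Fitting a degree-3 polynomial gives h(t) = t³ + 4t² + 5t - 8.
Then h(9) = 1090.

1090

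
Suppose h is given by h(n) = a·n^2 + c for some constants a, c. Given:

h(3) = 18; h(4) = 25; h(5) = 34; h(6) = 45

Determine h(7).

58

From h(3) = 18 and h(4) = 25: 9a + c = 18 and 16a + c = 25.
Subtracting: 7a = 7, so a = 1; then c = 18 − 1·9 = 9.
So h(n) = 1n² + 9, and h(7) = 58.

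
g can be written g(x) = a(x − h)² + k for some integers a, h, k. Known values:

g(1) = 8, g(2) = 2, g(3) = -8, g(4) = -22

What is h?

First differences -6, -10, -14; second difference -4 = 2a, so a = -2.
Expanding, the x-coefficient is −2ah = 4h; matching it to the data gives h = 0, and then k = 10.
So g(x) = -2(x + 0)² + 10.
Hence h = 0.

0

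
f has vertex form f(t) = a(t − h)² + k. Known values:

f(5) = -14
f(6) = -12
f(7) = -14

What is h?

First differences 2, -2; second difference -4 = 2a, so a = -2.
Expanding, the t-coefficient is −2ah = 4h; matching it to the data gives h = 6, and then k = -12.
So f(t) = -2(t − 6)² − 12.
Hence h = 6.

6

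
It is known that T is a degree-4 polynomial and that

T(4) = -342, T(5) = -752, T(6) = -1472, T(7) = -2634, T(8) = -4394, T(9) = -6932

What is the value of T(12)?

First differences: -410, -720, -1162, -1760, -2538. Second differences: -310, -442, -598, -778. Third differences: -132, -156, -180. Fourth differences: -24, -24.
Level-4 differences are constant, so T has degree 4.
Fitting a degree-4 polynomial gives T(n) = -n^4 - 4n² - 5n - 2.
Then T(12) = -21374.

-21374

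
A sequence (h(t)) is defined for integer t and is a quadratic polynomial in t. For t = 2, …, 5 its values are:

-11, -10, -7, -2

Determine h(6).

Write h(t) = at² + bt + c; the 4 given values yield a linear system in the 3 coefficients.
Solving, h(t) = t² - 4t - 7.
Then h(6) = 5.

5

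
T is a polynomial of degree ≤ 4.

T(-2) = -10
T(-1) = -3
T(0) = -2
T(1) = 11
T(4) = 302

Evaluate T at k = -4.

Write T(k) = ak^4 + bk³ + ck² + dk + e; the 5 given values yield a linear system in the 5 coefficients.
Solving, the leading coefficient vanishes, and T(k) = 3k³ + 6k² + 4k - 2.
Then T(-4) = -114.

-114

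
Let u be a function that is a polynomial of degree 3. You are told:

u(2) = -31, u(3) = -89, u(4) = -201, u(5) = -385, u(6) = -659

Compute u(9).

-2201

First differences: -58, -112, -184, -274. Second differences: -54, -72, -90. Third differences: -18, -18.
Level-3 differences are constant, so u has degree 3.
Fitting a degree-3 polynomial gives u(k) = -3k³ - k - 5.
Then u(9) = -2201.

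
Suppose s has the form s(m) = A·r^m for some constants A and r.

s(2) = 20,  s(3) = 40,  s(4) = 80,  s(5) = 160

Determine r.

Consecutive ratio: 40/20 = 2, and 80/40 = 2, so r = 2.
Then A·2^2 = 20 gives A = 5, and s(m) = 5·2^m.

2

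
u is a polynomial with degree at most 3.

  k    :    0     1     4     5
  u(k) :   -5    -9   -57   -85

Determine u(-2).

Write u(k) = ak³ + bk² + ck + d; the 4 given values yield a linear system in the 4 coefficients.
Solving, the leading coefficient vanishes, and u(k) = -3k² - k - 5.
Then u(-2) = -15.

-15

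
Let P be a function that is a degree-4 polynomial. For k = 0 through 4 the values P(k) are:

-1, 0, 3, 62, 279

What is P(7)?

3618

Write P(k) = ak^4 + bk³ + ck² + dk + e; the 5 given values yield a linear system in the 5 coefficients.
Solving, P(k) = 2k^4 - 3k³ - 4k² + 6k - 1.
Then P(7) = 3618.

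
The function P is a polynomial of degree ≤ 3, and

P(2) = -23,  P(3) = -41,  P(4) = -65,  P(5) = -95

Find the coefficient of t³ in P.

0

First differences: -18, -24, -30. Second differences: -6, -6.
Level-2 differences are constant, so P has degree 2.
Fitting a degree-2 polynomial gives P(t) = -3t² - 3t - 5.
The coefficient of t³ is 0.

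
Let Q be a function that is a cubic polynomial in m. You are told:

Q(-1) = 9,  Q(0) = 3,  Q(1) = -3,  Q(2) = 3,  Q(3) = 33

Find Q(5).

213

First differences: -6, -6, 6, 30. Second differences: 0, 12, 24. Third differences: 12, 12.
Level-3 differences are constant, so Q has degree 3.
Fitting a degree-3 polynomial gives Q(m) = 2m³ - 8m + 3.
Then Q(5) = 213.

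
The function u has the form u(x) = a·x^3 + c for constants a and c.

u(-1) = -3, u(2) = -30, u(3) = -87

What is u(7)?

-1035

From u(-1) = -3 and u(2) = -30: -1a + c = -3 and 8a + c = -30.
Subtracting: 9a = -27, so a = -3; then c = -3 − (-3)·(-1) = -6.
So u(x) = -3x³ − 6, and u(7) = -1035.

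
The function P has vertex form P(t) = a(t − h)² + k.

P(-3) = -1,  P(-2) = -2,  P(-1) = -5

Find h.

-3

First differences -1, -3; second difference -2 = 2a, so a = -1.
Expanding, the t-coefficient is −2ah = 2h; matching it to the data gives h = -3, and then k = -1.
So P(t) = -1(t + 3)² − 1.
Hence h = -3.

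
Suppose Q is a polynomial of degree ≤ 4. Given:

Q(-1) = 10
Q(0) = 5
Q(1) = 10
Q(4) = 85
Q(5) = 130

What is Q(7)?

Write Q(k) = ak^4 + bk³ + ck² + dk + e; the 5 given values yield a linear system in the 5 coefficients.
Solving, the top 2 coefficients vanish, and Q(k) = 5k² + 5.
Then Q(7) = 250.

250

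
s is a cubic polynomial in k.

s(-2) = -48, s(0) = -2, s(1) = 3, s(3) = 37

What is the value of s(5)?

Write s(k) = ak³ + bk² + ck + d; the 4 given values yield a linear system in the 4 coefficients.
Solving, s(k) = 2k³ - 4k² + 7k - 2.
Then s(5) = 183.

183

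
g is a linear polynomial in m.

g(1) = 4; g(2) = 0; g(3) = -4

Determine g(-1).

Write g(m) = am + b; the 3 given values yield a linear system in the 2 coefficients.
Solving, g(m) = -4m + 8.
Then g(-1) = 12.

12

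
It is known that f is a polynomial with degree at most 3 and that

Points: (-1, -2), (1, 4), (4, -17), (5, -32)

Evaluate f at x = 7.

Write f(x) = ax³ + bx² + cx + d; the 4 given values yield a linear system in the 4 coefficients.
Solving, the leading coefficient vanishes, and f(x) = -2x² + 3x + 3.
Then f(7) = -74.

-74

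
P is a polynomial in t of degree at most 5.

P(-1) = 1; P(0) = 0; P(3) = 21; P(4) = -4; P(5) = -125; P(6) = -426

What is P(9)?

Write P(t) = at^5 + bt^4 + ct³ + dt² + et + p; the 6 given values yield a linear system in the 6 coefficients.
Solving, the leading coefficient vanishes, and P(t) = -t^4 + 4t³ + t² - 5t.
Then P(9) = -3609.

-3609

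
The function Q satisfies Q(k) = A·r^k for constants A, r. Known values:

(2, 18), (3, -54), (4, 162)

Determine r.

-3

Consecutive ratio: -54/18 = -3, and 162/(-54) = -3, so r = -3.
Then A·(-3)^2 = 18 gives A = 2, and Q(k) = 2·(-3)^k.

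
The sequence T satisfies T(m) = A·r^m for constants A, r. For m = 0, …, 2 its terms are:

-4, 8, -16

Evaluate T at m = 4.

Consecutive ratio: 8/(-4) = -2, and -16/8 = -2, so r = -2.
Then A·(-2)^0 = -4 gives A = -4, and T(m) = -4·(-2)^m.
T(4) = -4·(-2)^4 = -64.

-64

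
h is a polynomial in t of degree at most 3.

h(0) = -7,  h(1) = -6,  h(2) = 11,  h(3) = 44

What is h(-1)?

8

Write h(t) = at³ + bt² + ct + d; the 4 given values yield a linear system in the 4 coefficients.
Solving, the leading coefficient vanishes, and h(t) = 8t² - 7t - 7.
Then h(-1) = 8.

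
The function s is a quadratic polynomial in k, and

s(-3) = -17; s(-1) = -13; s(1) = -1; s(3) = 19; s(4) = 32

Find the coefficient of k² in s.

1

Write s(k) = ak² + bk + c; the 5 given values yield a linear system in the 3 coefficients.
Solving, s(k) = k² + 6k - 8.
The coefficient of k² is 1.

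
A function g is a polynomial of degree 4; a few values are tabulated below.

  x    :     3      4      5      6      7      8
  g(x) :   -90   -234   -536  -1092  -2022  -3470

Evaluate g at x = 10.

First differences: -144, -302, -556, -930, -1448. Second differences: -158, -254, -374, -518. Third differences: -96, -120, -144. Fourth differences: -24, -24.
Level-4 differences are constant, so g has degree 4.
Fitting a degree-4 polynomial gives g(x) = -x^4 + 2x³ - 6x² - x - 6.
Then g(10) = -8616.

-8616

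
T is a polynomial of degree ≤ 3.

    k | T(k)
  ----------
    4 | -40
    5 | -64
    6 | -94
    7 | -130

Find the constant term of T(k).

-4

Write T(k) = ak³ + bk² + ck + d; the 4 given values yield a linear system in the 4 coefficients.
Solving, the leading coefficient vanishes, and T(k) = -3k² + 3k - 4.
The constant term is T(0) = -4.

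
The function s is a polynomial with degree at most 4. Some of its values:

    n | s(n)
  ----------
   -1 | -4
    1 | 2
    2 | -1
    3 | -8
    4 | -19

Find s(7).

Write s(n) = an^4 + bn³ + cn² + dn + e; the 5 given values yield a linear system in the 5 coefficients.
Solving, the top 2 coefficients vanish, and s(n) = -2n² + 3n + 1.
Then s(7) = -76.

-76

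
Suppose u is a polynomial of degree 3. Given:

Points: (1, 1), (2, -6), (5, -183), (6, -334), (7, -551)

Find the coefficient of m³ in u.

-2

Write u(m) = am³ + bm² + cm + d; the 5 given values yield a linear system in the 4 coefficients.
Solving, u(m) = -2m³ + 3m² - 2m + 2.
The coefficient of m³ is -2.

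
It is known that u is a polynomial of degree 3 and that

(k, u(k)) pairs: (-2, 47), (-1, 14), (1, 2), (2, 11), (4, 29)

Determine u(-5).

326

Write u(k) = ak³ + bk² + ck + d; the 5 given values yield a linear system in the 4 coefficients.
Solving, u(k) = -k³ + 7k² - 5k + 1.
Then u(-5) = 326.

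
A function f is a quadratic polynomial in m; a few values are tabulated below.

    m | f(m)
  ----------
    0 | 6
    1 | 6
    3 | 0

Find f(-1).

4

Write f(m) = am² + bm + c; the 3 given values yield a linear system in the 3 coefficients.
Solving, f(m) = -m² + m + 6.
Then f(-1) = 4.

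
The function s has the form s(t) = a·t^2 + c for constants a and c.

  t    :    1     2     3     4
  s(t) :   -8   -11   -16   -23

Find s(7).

From s(1) = -8 and s(2) = -11: 1a + c = -8 and 4a + c = -11.
Subtracting: 3a = -3, so a = -1; then c = -8 − (-1)·1 = -7.
So s(t) = -1t² − 7, and s(7) = -56.

-56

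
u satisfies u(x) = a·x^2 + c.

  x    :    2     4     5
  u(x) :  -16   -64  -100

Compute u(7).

From u(2) = -16 and u(4) = -64: 4a + c = -16 and 16a + c = -64.
Subtracting: 12a = -48, so a = -4; then c = -16 − (-4)·4 = 0.
So u(x) = -4x² + 0, and u(7) = -196.

-196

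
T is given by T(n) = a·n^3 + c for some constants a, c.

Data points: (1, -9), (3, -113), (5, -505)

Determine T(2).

From T(1) = -9 and T(3) = -113: 1a + c = -9 and 27a + c = -113.
Subtracting: 26a = -104, so a = -4; then c = -9 − (-4)·1 = -5.
So T(n) = -4n³ − 5, and T(2) = -37.

-37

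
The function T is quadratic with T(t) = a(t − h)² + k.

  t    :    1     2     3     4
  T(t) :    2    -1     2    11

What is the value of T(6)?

47

First differences -3, 3, 9; second difference 6 = 2a, so a = 3.
Expanding, the t-coefficient is −2ah = -6h; matching it to the data gives h = 2, and then k = -1.
So T(t) = 3(t − 2)² − 1.
T(6) = 3·4² − 1 = 47.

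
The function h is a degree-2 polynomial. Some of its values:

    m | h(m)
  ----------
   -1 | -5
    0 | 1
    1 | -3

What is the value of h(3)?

Write h(m) = am² + bm + c; the 3 given values yield a linear system in the 3 coefficients.
Solving, h(m) = -5m² + m + 1.
Then h(3) = -41.

-41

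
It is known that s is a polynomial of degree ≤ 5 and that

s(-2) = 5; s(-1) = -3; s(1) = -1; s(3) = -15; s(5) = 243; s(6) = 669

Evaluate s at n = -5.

713

Write s(n) = an^5 + bn^4 + cn³ + dn² + en + p; the 6 given values yield a linear system in the 6 coefficients.
Solving, the leading coefficient vanishes, and s(n) = n^4 - 2n³ - 6n² + 3n + 3.
Then s(-5) = 713.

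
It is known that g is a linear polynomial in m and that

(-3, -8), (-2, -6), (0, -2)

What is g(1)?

0

Write g(m) = am + b; the 3 given values yield a linear system in the 2 coefficients.
Solving, g(m) = 2m - 2.
Then g(1) = 0.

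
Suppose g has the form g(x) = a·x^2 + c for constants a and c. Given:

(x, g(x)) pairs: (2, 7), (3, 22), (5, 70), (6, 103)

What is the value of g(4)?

43

From g(2) = 7 and g(3) = 22: 4a + c = 7 and 9a + c = 22.
Subtracting: 5a = 15, so a = 3; then c = 7 − 3·4 = -5.
So g(x) = 3x² − 5, and g(4) = 43.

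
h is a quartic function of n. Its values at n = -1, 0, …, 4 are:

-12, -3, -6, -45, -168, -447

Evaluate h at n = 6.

First differences: 9, -3, -39, -123, -279. Second differences: -12, -36, -84, -156. Third differences: -24, -48, -72. Fourth differences: -24, -24.
Level-4 differences are constant, so h has degree 4.
Fitting a degree-4 polynomial gives h(n) = -n^4 - 2n³ - 5n² + 5n - 3.
Then h(6) = -1881.

-1881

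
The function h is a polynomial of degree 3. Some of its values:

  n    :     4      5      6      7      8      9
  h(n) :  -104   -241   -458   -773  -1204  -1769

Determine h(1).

7

First differences: -137, -217, -315, -431, -565. Second differences: -80, -98, -116, -134. Third differences: -18, -18, -18.
Level-3 differences are constant, so h has degree 3.
Fitting a degree-3 polynomial gives h(n) = -3n³ + 5n² + n + 4.
Then h(1) = 7.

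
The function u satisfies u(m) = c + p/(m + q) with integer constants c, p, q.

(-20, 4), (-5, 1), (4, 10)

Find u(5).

9

(u(m) − c)(m + q) = p for each data point; the three points give a linear system in c and q, then p follows.
Solving: c = 5, q = 0, p = 20, so u(m) = 5 + 20/(m + 0).
Then u(5) = 5 + 20/5 = 9.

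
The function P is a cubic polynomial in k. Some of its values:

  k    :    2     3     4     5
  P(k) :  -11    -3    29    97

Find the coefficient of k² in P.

Write P(k) = ak³ + bk² + ck + d; the 4 given values yield a linear system in the 4 coefficients.
Solving, P(k) = 2k³ - 6k² - 3.
The coefficient of k² is -6.

-6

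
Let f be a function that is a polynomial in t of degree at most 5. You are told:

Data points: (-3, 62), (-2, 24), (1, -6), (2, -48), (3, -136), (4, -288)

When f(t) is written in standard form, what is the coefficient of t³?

Write f(t) = at^5 + bt^4 + ct³ + dt² + et + p; the 6 given values yield a linear system in the 6 coefficients.
Solving, the top 2 coefficients vanish, and f(t) = -3t³ - 5t² - 6t + 8.
The coefficient of t³ is -3.

-3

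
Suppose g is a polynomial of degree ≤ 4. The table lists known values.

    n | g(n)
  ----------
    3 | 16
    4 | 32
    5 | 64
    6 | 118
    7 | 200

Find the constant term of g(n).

First differences: 16, 32, 54, 82. Second differences: 16, 22, 28. Third differences: 6, 6.
Level-3 differences are constant, so g has degree 3.
Fitting a degree-3 polynomial gives g(n) = n³ - 4n² + 7n + 4.
The constant term is g(0) = 4.

4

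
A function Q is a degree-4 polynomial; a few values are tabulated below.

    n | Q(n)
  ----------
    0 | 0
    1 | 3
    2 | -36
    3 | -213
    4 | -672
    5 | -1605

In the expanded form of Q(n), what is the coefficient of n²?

First differences: 3, -39, -177, -459, -933. Second differences: -42, -138, -282, -474. Third differences: -96, -144, -192. Fourth differences: -48, -48.
Level-4 differences are constant, so Q has degree 4.
Fitting a degree-4 polynomial gives Q(n) = -2n^4 - 4n³ + 5n² + 4n.
The coefficient of n² is 5.

5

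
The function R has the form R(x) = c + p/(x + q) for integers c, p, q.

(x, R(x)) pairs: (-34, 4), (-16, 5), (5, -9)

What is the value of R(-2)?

12

(R(x) − c)(x + q) = p for each data point; the three points give a linear system in c and q, then p follows.
Solving: c = 3, q = -2, p = -36, so R(x) = 3 − 36/(x − 2).
Then R(-2) = 3 − 36/(-4) = 12.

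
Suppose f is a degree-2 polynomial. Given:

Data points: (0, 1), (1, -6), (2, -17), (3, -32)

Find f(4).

Write f(x) = ax² + bx + c; the 4 given values yield a linear system in the 3 coefficients.
Solving, f(x) = -2x² - 5x + 1.
Then f(4) = -51.

-51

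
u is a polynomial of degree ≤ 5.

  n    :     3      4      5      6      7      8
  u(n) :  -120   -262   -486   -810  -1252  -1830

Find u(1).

First differences: -142, -224, -324, -442, -578. Second differences: -82, -100, -118, -136. Third differences: -18, -18, -18.
Level-3 differences are constant, so u has degree 3.
Fitting a degree-3 polynomial gives u(n) = -3n³ - 5n² + 4n - 6.
Then u(1) = -10.

-10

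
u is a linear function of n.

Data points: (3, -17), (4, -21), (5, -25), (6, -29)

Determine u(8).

-37

Write u(n) = an + b; the 4 given values yield a linear system in the 2 coefficients.
Solving, u(n) = -4n - 5.
Then u(8) = -37.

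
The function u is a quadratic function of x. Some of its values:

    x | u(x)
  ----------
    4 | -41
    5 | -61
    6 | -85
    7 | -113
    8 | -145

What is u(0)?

First differences: -20, -24, -28, -32. Second differences: -4, -4, -4.
Level-2 differences are constant, so u has degree 2.
Fitting a degree-2 polynomial gives u(x) = -2x² - 2x - 1.
The constant term is u(0) = -1.

-1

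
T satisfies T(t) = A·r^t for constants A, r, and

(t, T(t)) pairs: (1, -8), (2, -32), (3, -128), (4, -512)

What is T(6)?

-8192

Consecutive ratio: -32/(-8) = 4, and -128/(-32) = 4, so r = 4.
Then A·4^1 = -8 gives A = -2, and T(t) = -2·4^t.
T(6) = -2·4^6 = -8192.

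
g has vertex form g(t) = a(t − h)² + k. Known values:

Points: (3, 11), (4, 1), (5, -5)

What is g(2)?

25

First differences -10, -6; second difference 4 = 2a, so a = 2.
Expanding, the t-coefficient is −2ah = -4h; matching it to the data gives h = 6, and then k = -7.
So g(t) = 2(t − 6)² − 7.
g(2) = 2·(-4)² − 7 = 25.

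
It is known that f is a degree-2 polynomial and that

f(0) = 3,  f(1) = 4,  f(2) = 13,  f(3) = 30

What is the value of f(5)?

88

First differences: 1, 9, 17. Second differences: 8, 8.
Level-2 differences are constant, so f has degree 2.
Fitting a degree-2 polynomial gives f(n) = 4n² - 3n + 3.
Then f(5) = 88.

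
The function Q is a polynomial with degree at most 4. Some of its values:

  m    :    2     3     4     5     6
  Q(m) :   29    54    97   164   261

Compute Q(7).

394

First differences: 25, 43, 67, 97. Second differences: 18, 24, 30. Third differences: 6, 6.
Level-3 differences are constant, so Q has degree 3.
Fitting a degree-3 polynomial gives Q(m) = m³ + 6m + 9.
Then Q(7) = 394.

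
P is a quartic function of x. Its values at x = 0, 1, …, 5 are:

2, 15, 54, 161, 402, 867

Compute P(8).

4866

First differences: 13, 39, 107, 241, 465. Second differences: 26, 68, 134, 224. Third differences: 42, 66, 90. Fourth differences: 24, 24.
Level-4 differences are constant, so P has degree 4.
Fitting a degree-4 polynomial gives P(x) = x^4 + x³ + 3x² + 8x + 2.
Then P(8) = 4866.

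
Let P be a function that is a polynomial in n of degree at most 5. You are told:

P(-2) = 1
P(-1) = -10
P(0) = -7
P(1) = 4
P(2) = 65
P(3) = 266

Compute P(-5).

First differences: -11, 3, 11, 61, 201. Second differences: 14, 8, 50, 140. Third differences: -6, 42, 90. Fourth differences: 48, 48.
Level-4 differences are constant, so P has degree 4.
Fitting a degree-4 polynomial gives P(n) = 2n^4 + 3n³ + 2n² + 4n - 7.
Then P(-5) = 898.

898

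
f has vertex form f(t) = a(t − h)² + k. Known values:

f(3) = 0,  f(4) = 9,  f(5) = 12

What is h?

First differences 9, 3; second difference -6 = 2a, so a = -3.
Expanding, the t-coefficient is −2ah = 6h; matching it to the data gives h = 5, and then k = 12.
So f(t) = -3(t − 5)² + 12.
Hence h = 5.

5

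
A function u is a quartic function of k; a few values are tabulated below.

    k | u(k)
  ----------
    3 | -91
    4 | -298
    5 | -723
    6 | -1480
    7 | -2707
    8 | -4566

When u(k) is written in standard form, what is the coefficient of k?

5

First differences: -207, -425, -757, -1227, -1859. Second differences: -218, -332, -470, -632. Third differences: -114, -138, -162. Fourth differences: -24, -24.
Level-4 differences are constant, so u has degree 4.
Fitting a degree-4 polynomial gives u(k) = -k^4 - k³ + 5k + 2.
The coefficient of k is 5.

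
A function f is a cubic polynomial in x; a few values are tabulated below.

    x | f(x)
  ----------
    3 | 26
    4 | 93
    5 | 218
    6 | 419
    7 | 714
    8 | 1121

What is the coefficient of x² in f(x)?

First differences: 67, 125, 201, 295, 407. Second differences: 58, 76, 94, 112. Third differences: 18, 18, 18.
Level-3 differences are constant, so f has degree 3.
Fitting a degree-3 polynomial gives f(x) = 3x³ - 7x² + 5x - 7.
The coefficient of x² is -7.

-7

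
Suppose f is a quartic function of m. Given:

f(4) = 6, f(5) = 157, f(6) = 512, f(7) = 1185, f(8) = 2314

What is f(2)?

-20

Write f(m) = am^4 + bm³ + cm² + dm + e; the 5 given values yield a linear system in the 5 coefficients.
Solving, f(m) = m^4 - 3m³ - 4m² + m + 2.
Then f(2) = -20.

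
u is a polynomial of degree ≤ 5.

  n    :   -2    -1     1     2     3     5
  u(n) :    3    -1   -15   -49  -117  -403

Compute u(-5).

Write u(n) = an^5 + bn^4 + cn³ + dn² + en + p; the 6 given values yield a linear system in the 6 coefficients.
Solving, the top 2 coefficients vanish, and u(n) = -2n³ - 5n² - 5n - 3.
Then u(-5) = 147.

147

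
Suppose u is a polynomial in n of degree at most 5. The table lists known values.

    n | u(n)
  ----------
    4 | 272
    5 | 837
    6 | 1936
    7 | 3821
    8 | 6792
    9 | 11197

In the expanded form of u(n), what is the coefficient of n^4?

First differences: 565, 1099, 1885, 2971, 4405. Second differences: 534, 786, 1086, 1434. Third differences: 252, 300, 348. Fourth differences: 48, 48.
Level-4 differences are constant, so u has degree 4.
Fitting a degree-4 polynomial gives u(n) = 2n^4 - 2n³ - 5n² - 6n - 8.
The coefficient of n^4 is 2.

2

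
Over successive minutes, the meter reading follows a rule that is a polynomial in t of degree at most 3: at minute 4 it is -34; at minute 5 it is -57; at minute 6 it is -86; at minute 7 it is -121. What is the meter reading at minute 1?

-1

Write the value at t as u(t).
First differences: -23, -29, -35. Second differences: -6, -6.
Level-2 differences are constant, so u has degree 2.
Fitting a degree-2 polynomial gives u(t) = -3t² + 4t - 2.
Then u(1) = -1.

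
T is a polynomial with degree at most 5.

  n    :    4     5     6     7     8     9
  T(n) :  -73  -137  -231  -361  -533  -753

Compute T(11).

First differences: -64, -94, -130, -172, -220. Second differences: -30, -36, -42, -48. Third differences: -6, -6, -6.
Level-3 differences are constant, so T has degree 3.
Fitting a degree-3 polynomial gives T(n) = -n³ - 3n + 3.
Then T(11) = -1361.

-1361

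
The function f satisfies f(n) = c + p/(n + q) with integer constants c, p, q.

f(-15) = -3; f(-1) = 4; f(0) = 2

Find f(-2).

(f(n) − c)(n + q) = p for each data point; the three points give a linear system in c and q, then p follows.
Solving: c = -2, q = 3, p = 12, so f(n) = -2 + 12/(n + 3).
Then f(-2) = -2 + 12/1 = 10.

10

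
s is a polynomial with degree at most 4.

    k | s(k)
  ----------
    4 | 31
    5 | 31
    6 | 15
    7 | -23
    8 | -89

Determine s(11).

First differences: 0, -16, -38, -66. Second differences: -16, -22, -28. Third differences: -6, -6.
Level-3 differences are constant, so s has degree 3.
Fitting a degree-3 polynomial gives s(k) = -k³ + 7k² - 2k - 9.
Then s(11) = -515.

-515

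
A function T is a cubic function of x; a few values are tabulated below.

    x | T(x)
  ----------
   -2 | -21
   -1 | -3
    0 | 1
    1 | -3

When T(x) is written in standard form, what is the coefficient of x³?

Write T(x) = ax³ + bx² + cx + d; the 4 given values yield a linear system in the 4 coefficients.
Solving, T(x) = x³ - 4x² - x + 1.
The coefficient of x³ is 1.

1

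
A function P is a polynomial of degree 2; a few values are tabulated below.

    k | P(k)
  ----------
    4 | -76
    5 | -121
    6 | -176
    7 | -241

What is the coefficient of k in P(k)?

0

First differences: -45, -55, -65. Second differences: -10, -10.
Level-2 differences are constant, so P has degree 2.
Fitting a degree-2 polynomial gives P(k) = -5k² + 4.
The coefficient of k is 0.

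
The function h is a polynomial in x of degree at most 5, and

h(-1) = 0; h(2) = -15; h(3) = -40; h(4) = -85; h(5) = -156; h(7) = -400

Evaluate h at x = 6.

Write h(x) = ax^5 + bx^4 + cx³ + dx² + ex + p; the 6 given values yield a linear system in the 6 coefficients.
Solving, the top 2 coefficients vanish, and h(x) = -x³ - x² - x - 1.
Then h(6) = -259.

-259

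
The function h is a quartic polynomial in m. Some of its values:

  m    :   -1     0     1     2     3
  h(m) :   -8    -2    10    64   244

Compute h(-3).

Write h(m) = am^4 + bm³ + cm² + dm + e; the 5 given values yield a linear system in the 5 coefficients.
Solving, h(m) = 2m^4 + 2m³ + m² + 7m - 2.
Then h(-3) = 94.

94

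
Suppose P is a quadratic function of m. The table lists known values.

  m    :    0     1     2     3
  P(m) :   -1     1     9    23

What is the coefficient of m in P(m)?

First differences: 2, 8, 14. Second differences: 6, 6.
Level-2 differences are constant, so P has degree 2.
Fitting a degree-2 polynomial gives P(m) = 3m² - m - 1.
The coefficient of m is -1.

-1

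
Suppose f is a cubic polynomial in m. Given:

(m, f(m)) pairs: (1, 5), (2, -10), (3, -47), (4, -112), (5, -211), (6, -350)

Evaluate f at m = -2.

-22

Write f(m) = am³ + bm² + cm + d; the 6 given values yield a linear system in the 4 coefficients.
Solving, f(m) = -m³ - 5m² + 7m + 4.
Then f(-2) = -22.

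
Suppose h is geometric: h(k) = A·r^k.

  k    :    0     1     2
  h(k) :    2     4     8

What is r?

Consecutive ratio: 4/2 = 2, and 8/4 = 2, so r = 2.
Then A·2^0 = 2 gives A = 2, and h(k) = 2·2^k.

2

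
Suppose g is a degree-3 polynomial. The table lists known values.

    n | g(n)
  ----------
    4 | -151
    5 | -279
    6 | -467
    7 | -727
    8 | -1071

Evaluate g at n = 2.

Write g(n) = an³ + bn² + cn + d; the 5 given values yield a linear system in the 4 coefficients.
Solving, g(n) = -2n³ - 6n + 1.
Then g(2) = -27.

-27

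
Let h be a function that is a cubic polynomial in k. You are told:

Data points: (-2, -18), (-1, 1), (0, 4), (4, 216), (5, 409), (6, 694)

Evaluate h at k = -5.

Write h(k) = ak³ + bk² + ck + d; the 6 given values yield a linear system in the 4 coefficients.
Solving, h(k) = 3k³ + k² + k + 4.
Then h(-5) = -351.

-351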